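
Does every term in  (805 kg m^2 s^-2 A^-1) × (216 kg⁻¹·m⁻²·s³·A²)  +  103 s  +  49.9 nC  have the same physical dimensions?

No

Reduce each to base SI dimensions:
  (805 kg m^2 s^-2 A^-1) × (216 kg⁻¹·m⁻²·s³·A²):  [kg·m²·s⁻²·A⁻¹] · [kg⁻¹·m⁻²·s³·A²] = s·A
  103 s:  s
  49.9 nC:  C = s·A
The terms do not share a single dimension (s vs s·A).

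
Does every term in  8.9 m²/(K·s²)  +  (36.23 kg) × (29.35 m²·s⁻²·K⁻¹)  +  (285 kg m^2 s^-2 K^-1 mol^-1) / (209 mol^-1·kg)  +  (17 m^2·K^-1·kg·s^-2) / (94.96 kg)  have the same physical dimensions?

Reduce each to base SI dimensions:
  8.9 m²/(K·s²):  m²·s⁻²·K⁻¹
  (36.23 kg) × (29.35 m²·s⁻²·K⁻¹):  [kg] · [m²·s⁻²·K⁻¹] = kg·m²·s⁻²·K⁻¹
  (285 kg m^2 s^-2 K^-1 mol^-1) / (209 mol^-1·kg):  [kg·m²·s⁻²·K⁻¹·mol⁻¹] / [kg·mol⁻¹] = m²·s⁻²·K⁻¹
  (17 m^2·K^-1·kg·s^-2) / (94.96 kg):  [kg·m²·s⁻²·K⁻¹] / [kg] = m²·s⁻²·K⁻¹
The terms do not share a single dimension (kg·m²·s⁻²·K⁻¹ vs m²·s⁻²·K⁻¹).

No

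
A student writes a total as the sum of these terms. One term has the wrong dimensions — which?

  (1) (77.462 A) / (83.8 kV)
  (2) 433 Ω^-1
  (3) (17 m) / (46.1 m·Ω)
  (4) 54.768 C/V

(4)

In SI base units:
  (1) [A] / [kg·m²·s⁻³·A⁻¹] = kg⁻¹·m⁻²·s³·A²
  (2) Ω⁻¹ = (V·A⁻¹)⁻¹ = kg⁻¹·m⁻²·s³·A²
  (3) [m] / [kg·m³·s⁻³·A⁻²] = kg⁻¹·m⁻²·s³·A²
  (4) C·V⁻¹ = s·A·(J·C⁻¹)⁻¹ = kg⁻¹·m⁻²·s⁴·A²
All reduce to kg⁻¹·m⁻²·s³·A² except (4), which is kg⁻¹·m⁻²·s⁴·A².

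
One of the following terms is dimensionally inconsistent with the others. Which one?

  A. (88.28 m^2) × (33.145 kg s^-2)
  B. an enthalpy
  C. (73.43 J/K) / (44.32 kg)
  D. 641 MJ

C.

Work out the base dimensions of each:
  A. [m²] · [kg·s⁻²] = kg·m²·s⁻²
  B. [enthalpy] = kg·m²·s⁻²
  C. [kg·m²·s⁻²·K⁻¹] / [kg] = m²·s⁻²·K⁻¹
  D. J = N·m = kg·m²·s⁻²
All reduce to kg·m²·s⁻² except C., which is m²·s⁻²·K⁻¹.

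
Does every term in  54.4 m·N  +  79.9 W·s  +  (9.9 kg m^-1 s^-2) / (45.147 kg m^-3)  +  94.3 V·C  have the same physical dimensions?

Work out the base dimensions of each:
  54.4 m·N:  N·m = kg·m·s⁻²·m = kg·m²·s⁻²
  79.9 W·s:  W·s = J·s⁻¹·s = kg·m²·s⁻²
  (9.9 kg m^-1 s^-2) / (45.147 kg m^-3):  [kg·m⁻¹·s⁻²] / [kg·m⁻³] = m²·s⁻²
  94.3 V·C:  C·V = s·A·J·C⁻¹ = kg·m²·s⁻²
The terms do not share a single dimension (kg·m²·s⁻² vs m²·s⁻²).

No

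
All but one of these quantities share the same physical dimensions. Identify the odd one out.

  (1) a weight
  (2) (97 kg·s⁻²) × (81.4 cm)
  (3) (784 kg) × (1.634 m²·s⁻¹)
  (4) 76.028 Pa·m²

Work out the base dimensions of each:
  (1) [weight] = kg·m·s⁻²
  (2) [kg·s⁻²] · [m] = kg·m·s⁻²
  (3) [kg] · [m²·s⁻¹] = kg·m²·s⁻¹
  (4) Pa·m² = N·m⁻²·m² = kg·m·s⁻²
All reduce to kg·m·s⁻² except (3), which is kg·m²·s⁻¹.

(3)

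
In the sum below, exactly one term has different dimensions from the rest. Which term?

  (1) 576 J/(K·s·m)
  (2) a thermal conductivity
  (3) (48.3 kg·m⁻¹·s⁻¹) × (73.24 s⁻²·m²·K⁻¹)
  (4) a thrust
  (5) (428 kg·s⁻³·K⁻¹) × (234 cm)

(4)

Dimensions:
  (1) J·s⁻¹·m⁻¹·K⁻¹ = N·m·s⁻¹·m⁻¹·K⁻¹ = kg·m·s⁻³·K⁻¹
  (2) [thermal conductivity] = kg·m·s⁻³·K⁻¹
  (3) [kg·m⁻¹·s⁻¹] · [m²·s⁻²·K⁻¹] = kg·m·s⁻³·K⁻¹
  (4) [thrust] = kg·m·s⁻²
  (5) [kg·s⁻³·K⁻¹] · [m] = kg·m·s⁻³·K⁻¹
All reduce to kg·m·s⁻³·K⁻¹ except (4), which is kg·m·s⁻².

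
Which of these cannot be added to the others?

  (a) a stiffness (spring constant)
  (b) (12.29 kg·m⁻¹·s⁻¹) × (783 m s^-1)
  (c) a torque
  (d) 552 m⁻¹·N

Work out the base dimensions of each:
  (a) [stiffness (spring constant)] = kg·s⁻²
  (b) [kg·m⁻¹·s⁻¹] · [m·s⁻¹] = kg·s⁻²
  (c) [torque] = kg·m²·s⁻²
  (d) N·m⁻¹ = kg·m·s⁻²·m⁻¹ = kg·s⁻²
All reduce to kg·s⁻² except (c), which is kg·m²·s⁻².

(c)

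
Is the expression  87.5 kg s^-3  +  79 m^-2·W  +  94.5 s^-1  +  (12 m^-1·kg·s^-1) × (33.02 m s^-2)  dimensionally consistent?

Dimensions:
  87.5 kg s^-3:  kg·s⁻³
  79 m^-2·W:  W·m⁻² = J·s⁻¹·m⁻² = kg·s⁻³
  94.5 s^-1:  s⁻¹
  (12 m^-1·kg·s^-1) × (33.02 m s^-2):  [kg·m⁻¹·s⁻¹] · [m·s⁻²] = kg·s⁻³
The terms do not share a single dimension (kg·s⁻³ vs s⁻¹).

No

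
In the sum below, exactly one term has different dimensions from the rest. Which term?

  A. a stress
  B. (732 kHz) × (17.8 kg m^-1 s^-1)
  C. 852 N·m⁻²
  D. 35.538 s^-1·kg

D.

Expand each in SI base units:
  A. [stress] = kg·m⁻¹·s⁻²
  B. [s⁻¹] · [kg·m⁻¹·s⁻¹] = kg·m⁻¹·s⁻²
  C. N·m⁻² = kg·m·s⁻²·m⁻² = kg·m⁻¹·s⁻²
  D. kg·s⁻¹
All reduce to kg·m⁻¹·s⁻² except D., which is kg·s⁻¹.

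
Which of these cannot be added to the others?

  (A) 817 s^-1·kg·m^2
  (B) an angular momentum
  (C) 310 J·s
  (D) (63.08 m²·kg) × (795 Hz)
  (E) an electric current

Expand each in SI base units:
  (A) kg·m²·s⁻¹
  (B) [angular momentum] = kg·m²·s⁻¹
  (C) J·s = N·m·s = kg·m²·s⁻¹
  (D) [kg·m²] · [s⁻¹] = kg·m²·s⁻¹
  (E) [electric current] = A
All reduce to kg·m²·s⁻¹ except (E), which is A.

(E)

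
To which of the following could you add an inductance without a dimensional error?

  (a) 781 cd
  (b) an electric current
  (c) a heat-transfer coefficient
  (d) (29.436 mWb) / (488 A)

(d)

Reference: [inductance] = kg·m²·s⁻²·A⁻².
Each option:
  (a) cd
  (b) [electric current] = A
  (c) [heat-transfer coefficient] = kg·s⁻³·K⁻¹
  (d) [kg·m²·s⁻²·A⁻¹] / [A] = kg·m²·s⁻²·A⁻²  ← same
Only (d) matches kg·m²·s⁻²·A⁻².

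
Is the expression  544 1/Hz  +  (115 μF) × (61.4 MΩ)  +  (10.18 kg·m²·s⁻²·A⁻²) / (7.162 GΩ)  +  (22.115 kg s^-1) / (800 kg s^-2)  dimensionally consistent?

Yes

Work out the base dimensions of each:
  544 1/Hz:  Hz⁻¹ = (s⁻¹)⁻¹ = s
  (115 μF) × (61.4 MΩ):  [kg⁻¹·m⁻²·s⁴·A²] · [kg·m²·s⁻³·A⁻²] = s
  (10.18 kg·m²·s⁻²·A⁻²) / (7.162 GΩ):  [kg·m²·s⁻²·A⁻²] / [kg·m²·s⁻³·A⁻²] = s
  (22.115 kg s^-1) / (800 kg s^-2):  [kg·s⁻¹] / [kg·s⁻²] = s
Every term reduces to s.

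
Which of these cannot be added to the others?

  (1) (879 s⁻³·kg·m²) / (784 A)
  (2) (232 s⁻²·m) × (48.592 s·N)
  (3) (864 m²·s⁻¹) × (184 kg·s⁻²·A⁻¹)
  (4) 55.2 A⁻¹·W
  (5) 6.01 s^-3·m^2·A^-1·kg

Dimensions:
  (1) [kg·m²·s⁻³] / [A] = kg·m²·s⁻³·A⁻¹
  (2) [m·s⁻²] · [kg·m·s⁻¹] = kg·m²·s⁻³
  (3) [m²·s⁻¹] · [kg·s⁻²·A⁻¹] = kg·m²·s⁻³·A⁻¹
  (4) W·A⁻¹ = J·s⁻¹·A⁻¹ = kg·m²·s⁻³·A⁻¹
  (5) kg·m²·s⁻³·A⁻¹
All reduce to kg·m²·s⁻³·A⁻¹ except (2), which is kg·m²·s⁻³.

(2)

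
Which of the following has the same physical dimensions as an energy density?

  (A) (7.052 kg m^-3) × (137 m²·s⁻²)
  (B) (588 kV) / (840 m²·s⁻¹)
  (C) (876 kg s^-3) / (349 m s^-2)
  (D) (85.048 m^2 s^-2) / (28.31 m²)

(A)

Reference: [energy density] = kg·m⁻¹·s⁻².
Each option:
  (A) [kg·m⁻³] · [m²·s⁻²] = kg·m⁻¹·s⁻²  ← same
  (B) [kg·m²·s⁻³·A⁻¹] / [m²·s⁻¹] = kg·s⁻²·A⁻¹
  (C) [kg·s⁻³] / [m·s⁻²] = kg·m⁻¹·s⁻¹
  (D) [m²·s⁻²] / [m²] = s⁻²
Only (A) matches kg·m⁻¹·s⁻².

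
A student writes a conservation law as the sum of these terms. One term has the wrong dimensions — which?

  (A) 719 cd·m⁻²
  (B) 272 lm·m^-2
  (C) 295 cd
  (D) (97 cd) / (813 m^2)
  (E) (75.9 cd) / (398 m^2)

(C)

Expand each in SI base units:
  (A) cd·m⁻² = m⁻²·cd
  (B) lm·m⁻² = cd·m⁻² = m⁻²·cd
  (C) cd
  (D) [cd] / [m²] = m⁻²·cd
  (E) [cd] / [m²] = m⁻²·cd
All reduce to m⁻²·cd except (C), which is cd.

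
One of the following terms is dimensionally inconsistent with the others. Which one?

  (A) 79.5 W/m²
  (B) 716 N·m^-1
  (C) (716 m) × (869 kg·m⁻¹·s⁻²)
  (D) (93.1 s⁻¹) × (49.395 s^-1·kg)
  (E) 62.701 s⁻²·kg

(A)

Work out the base dimensions of each:
  (A) W·m⁻² = J·s⁻¹·m⁻² = kg·s⁻³
  (B) N·m⁻¹ = kg·m·s⁻²·m⁻¹ = kg·s⁻²
  (C) [m] · [kg·m⁻¹·s⁻²] = kg·s⁻²
  (D) [s⁻¹] · [kg·s⁻¹] = kg·s⁻²
  (E) kg·s⁻²
All reduce to kg·s⁻² except (A), which is kg·s⁻³.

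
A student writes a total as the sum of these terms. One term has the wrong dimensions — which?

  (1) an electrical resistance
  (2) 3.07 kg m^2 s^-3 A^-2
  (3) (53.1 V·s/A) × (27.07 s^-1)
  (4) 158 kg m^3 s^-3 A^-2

Dimensions:
  (1) [electrical resistance] = kg·m²·s⁻³·A⁻²
  (2) kg·m²·s⁻³·A⁻²
  (3) [kg·m²·s⁻²·A⁻²] · [s⁻¹] = kg·m²·s⁻³·A⁻²
  (4) kg·m³·s⁻³·A⁻²
All reduce to kg·m²·s⁻³·A⁻² except (4), which is kg·m³·s⁻³·A⁻².

(4)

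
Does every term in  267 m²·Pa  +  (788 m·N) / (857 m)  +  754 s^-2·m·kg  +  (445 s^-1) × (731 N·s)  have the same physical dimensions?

Dimensions:
  267 m²·Pa:  Pa·m² = N·m⁻²·m² = kg·m·s⁻²
  (788 m·N) / (857 m):  [kg·m²·s⁻²] / [m] = kg·m·s⁻²
  754 s^-2·m·kg:  kg·m·s⁻²
  (445 s^-1) × (731 N·s):  [s⁻¹] · [kg·m·s⁻¹] = kg·m·s⁻²
Every term reduces to kg·m·s⁻².

Yes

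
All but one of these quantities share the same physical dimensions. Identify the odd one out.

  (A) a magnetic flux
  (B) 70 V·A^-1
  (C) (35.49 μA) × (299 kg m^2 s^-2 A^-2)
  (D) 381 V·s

(B)

Expand each in SI base units:
  (A) [magnetic flux] = kg·m²·s⁻²·A⁻¹
  (B) V·A⁻¹ = J·C⁻¹·A⁻¹ = kg·m²·s⁻³·A⁻²
  (C) [A] · [kg·m²·s⁻²·A⁻²] = kg·m²·s⁻²·A⁻¹
  (D) V·s = J·C⁻¹·s = kg·m²·s⁻²·A⁻¹
All reduce to kg·m²·s⁻²·A⁻¹ except (B), which is kg·m²·s⁻³·A⁻².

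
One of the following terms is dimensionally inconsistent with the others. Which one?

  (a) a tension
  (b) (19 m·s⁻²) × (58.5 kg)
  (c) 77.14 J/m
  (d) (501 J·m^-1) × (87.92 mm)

(d)

Dimensions:
  (a) [tension] = kg·m·s⁻²
  (b) [m·s⁻²] · [kg] = kg·m·s⁻²
  (c) J·m⁻¹ = N·m·m⁻¹ = kg·m·s⁻²
  (d) [kg·m·s⁻²] · [m] = kg·m²·s⁻²
All reduce to kg·m·s⁻² except (d), which is kg·m²·s⁻².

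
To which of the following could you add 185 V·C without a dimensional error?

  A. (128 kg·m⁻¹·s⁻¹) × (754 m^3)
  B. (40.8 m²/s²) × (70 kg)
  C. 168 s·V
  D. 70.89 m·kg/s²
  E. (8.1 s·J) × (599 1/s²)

Reference: C·V = s·A·J·C⁻¹ = kg·m²·s⁻².
Each option:
  A. [kg·m⁻¹·s⁻¹] · [m³] = kg·m²·s⁻¹
  B. [m²·s⁻²] · [kg] = kg·m²·s⁻²  ← same
  C. V·s = J·C⁻¹·s = kg·m²·s⁻²·A⁻¹
  D. kg·m·s⁻²
  E. [kg·m²·s⁻¹] · [s⁻²] = kg·m²·s⁻³
Only B. matches kg·m²·s⁻².

B.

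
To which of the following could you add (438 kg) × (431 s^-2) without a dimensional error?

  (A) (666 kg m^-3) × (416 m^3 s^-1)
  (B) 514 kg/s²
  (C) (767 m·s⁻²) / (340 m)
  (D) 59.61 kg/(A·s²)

(B)

Reference: [kg] · [s⁻²] = kg·s⁻².
Each option:
  (A) [kg·m⁻³] · [m³·s⁻¹] = kg·s⁻¹
  (B) kg·s⁻²  ← same
  (C) [m·s⁻²] / [m] = s⁻²
  (D) kg·s⁻²·A⁻¹
Only (B) matches kg·s⁻².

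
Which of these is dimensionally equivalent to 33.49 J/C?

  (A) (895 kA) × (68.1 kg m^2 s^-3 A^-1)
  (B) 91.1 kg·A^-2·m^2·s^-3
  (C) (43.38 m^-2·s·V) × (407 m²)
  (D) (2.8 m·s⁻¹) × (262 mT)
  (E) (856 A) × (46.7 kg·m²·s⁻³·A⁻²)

(E)

Reference: J·C⁻¹ = N·m·(s·A)⁻¹ = kg·m²·s⁻³·A⁻¹.
Each option:
  (A) [A] · [kg·m²·s⁻³·A⁻¹] = kg·m²·s⁻³
  (B) kg·m²·s⁻³·A⁻²
  (C) [kg·s⁻²·A⁻¹] · [m²] = kg·m²·s⁻²·A⁻¹
  (D) [m·s⁻¹] · [kg·s⁻²·A⁻¹] = kg·m·s⁻³·A⁻¹
  (E) [A] · [kg·m²·s⁻³·A⁻²] = kg·m²·s⁻³·A⁻¹  ← same
Only (E) matches kg·m²·s⁻³·A⁻¹.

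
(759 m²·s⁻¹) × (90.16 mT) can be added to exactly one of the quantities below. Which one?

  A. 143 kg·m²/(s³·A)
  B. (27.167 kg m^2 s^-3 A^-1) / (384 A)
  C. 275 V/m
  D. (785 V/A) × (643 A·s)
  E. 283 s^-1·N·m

A.

Reference: [m²·s⁻¹] · [kg·s⁻²·A⁻¹] = kg·m²·s⁻³·A⁻¹.
Each option:
  A. kg·m²·s⁻³·A⁻¹  ← same
  B. [kg·m²·s⁻³·A⁻¹] / [A] = kg·m²·s⁻³·A⁻²
  C. V·m⁻¹ = J·C⁻¹·m⁻¹ = kg·m·s⁻³·A⁻¹
  D. [kg·m²·s⁻³·A⁻²] · [s·A] = kg·m²·s⁻²·A⁻¹
  E. N·m·s⁻¹ = kg·m·s⁻²·m·s⁻¹ = kg·m²·s⁻³
Only A. matches kg·m²·s⁻³·A⁻¹.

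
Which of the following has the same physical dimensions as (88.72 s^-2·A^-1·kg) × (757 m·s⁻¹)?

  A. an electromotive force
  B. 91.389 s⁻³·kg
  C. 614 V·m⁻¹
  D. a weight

Reference: [kg·s⁻²·A⁻¹] · [m·s⁻¹] = kg·m·s⁻³·A⁻¹.
Each option:
  A. [electromotive force] = kg·m²·s⁻³·A⁻¹
  B. kg·s⁻³
  C. V·m⁻¹ = J·C⁻¹·m⁻¹ = kg·m·s⁻³·A⁻¹  ← same
  D. [weight] = kg·m·s⁻²
Only C. matches kg·m·s⁻³·A⁻¹.

C.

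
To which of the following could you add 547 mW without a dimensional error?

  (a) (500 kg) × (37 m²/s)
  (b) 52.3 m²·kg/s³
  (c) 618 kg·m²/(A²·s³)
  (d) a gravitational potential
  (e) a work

(b)

Reference: W = J·s⁻¹ = kg·m²·s⁻³.
Each option:
  (a) [kg] · [m²·s⁻¹] = kg·m²·s⁻¹
  (b) kg·m²·s⁻³  ← same
  (c) kg·m²·s⁻³·A⁻²
  (d) [gravitational potential] = m²·s⁻²
  (e) [work] = kg·m²·s⁻²
Only (b) matches kg·m²·s⁻³.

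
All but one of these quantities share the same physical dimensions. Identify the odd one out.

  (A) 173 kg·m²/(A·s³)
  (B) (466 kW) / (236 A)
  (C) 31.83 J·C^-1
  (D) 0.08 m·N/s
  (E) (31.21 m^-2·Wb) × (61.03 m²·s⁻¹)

(D)

Expand each in SI base units:
  (A) kg·m²·s⁻³·A⁻¹
  (B) [kg·m²·s⁻³] / [A] = kg·m²·s⁻³·A⁻¹
  (C) J·C⁻¹ = N·m·(s·A)⁻¹ = kg·m²·s⁻³·A⁻¹
  (D) N·m·s⁻¹ = kg·m·s⁻²·m·s⁻¹ = kg·m²·s⁻³
  (E) [kg·s⁻²·A⁻¹] · [m²·s⁻¹] = kg·m²·s⁻³·A⁻¹
All reduce to kg·m²·s⁻³·A⁻¹ except (D), which is kg·m²·s⁻³.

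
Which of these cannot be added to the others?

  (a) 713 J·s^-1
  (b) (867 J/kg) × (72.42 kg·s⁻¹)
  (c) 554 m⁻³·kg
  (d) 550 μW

Reduce each to base SI dimensions:
  (a) J·s⁻¹ = N·m·s⁻¹ = kg·m²·s⁻³
  (b) [m²·s⁻²] · [kg·s⁻¹] = kg·m²·s⁻³
  (c) kg·m⁻³
  (d) W = J·s⁻¹ = kg·m²·s⁻³
All reduce to kg·m²·s⁻³ except (c), which is kg·m⁻³.

(c)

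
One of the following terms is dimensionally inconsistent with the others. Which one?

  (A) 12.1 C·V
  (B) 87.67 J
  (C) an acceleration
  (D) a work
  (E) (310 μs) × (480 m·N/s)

(C)

Expand each in SI base units:
  (A) C·V = s·A·J·C⁻¹ = kg·m²·s⁻²
  (B) J = N·m = kg·m²·s⁻²
  (C) [acceleration] = m·s⁻²
  (D) [work] = kg·m²·s⁻²
  (E) [s] · [kg·m²·s⁻³] = kg·m²·s⁻²
All reduce to kg·m²·s⁻² except (C), which is m·s⁻².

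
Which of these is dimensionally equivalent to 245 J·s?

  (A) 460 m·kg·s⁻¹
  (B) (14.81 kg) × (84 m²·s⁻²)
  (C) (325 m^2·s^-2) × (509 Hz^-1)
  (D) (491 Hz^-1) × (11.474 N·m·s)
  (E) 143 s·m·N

(E)

Reference: J·s = N·m·s = kg·m²·s⁻¹.
Each option:
  (A) kg·m·s⁻¹
  (B) [kg] · [m²·s⁻²] = kg·m²·s⁻²
  (C) [m²·s⁻²] · [s] = m²·s⁻¹
  (D) [s] · [kg·m²·s⁻¹] = kg·m²
  (E) N·m·s = kg·m·s⁻²·m·s = kg·m²·s⁻¹  ← same
Only (E) matches kg·m²·s⁻¹.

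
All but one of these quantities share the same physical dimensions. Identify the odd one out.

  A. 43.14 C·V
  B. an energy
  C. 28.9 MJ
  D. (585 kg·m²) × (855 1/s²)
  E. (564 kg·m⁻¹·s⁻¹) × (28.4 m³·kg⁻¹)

E.

Expand each in SI base units:
  A. C·V = s·A·J·C⁻¹ = kg·m²·s⁻²
  B. [energy] = kg·m²·s⁻²
  C. J = N·m = kg·m²·s⁻²
  D. [kg·m²] · [s⁻²] = kg·m²·s⁻²
  E. [kg·m⁻¹·s⁻¹] · [kg⁻¹·m³] = m²·s⁻¹
All reduce to kg·m²·s⁻² except E., which is m²·s⁻¹.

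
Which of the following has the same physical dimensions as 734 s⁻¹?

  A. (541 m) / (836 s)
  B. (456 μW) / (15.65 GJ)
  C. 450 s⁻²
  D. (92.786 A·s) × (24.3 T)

B.

Reference: s⁻¹.
Each option:
  A. [m] / [s] = m·s⁻¹
  B. [kg·m²·s⁻³] / [kg·m²·s⁻²] = s⁻¹  ← same
  C. s⁻²
  D. [s·A] · [kg·s⁻²·A⁻¹] = kg·s⁻¹
Only B. matches s⁻¹.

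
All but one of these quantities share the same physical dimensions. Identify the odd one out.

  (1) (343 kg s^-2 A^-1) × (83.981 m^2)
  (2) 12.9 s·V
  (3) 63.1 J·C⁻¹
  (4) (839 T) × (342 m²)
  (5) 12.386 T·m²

Expand each in SI base units:
  (1) [kg·s⁻²·A⁻¹] · [m²] = kg·m²·s⁻²·A⁻¹
  (2) V·s = J·C⁻¹·s = kg·m²·s⁻²·A⁻¹
  (3) J·C⁻¹ = N·m·(s·A)⁻¹ = kg·m²·s⁻³·A⁻¹
  (4) [kg·s⁻²·A⁻¹] · [m²] = kg·m²·s⁻²·A⁻¹
  (5) T·m² = Wb·m⁻²·m² = kg·m²·s⁻²·A⁻¹
All reduce to kg·m²·s⁻²·A⁻¹ except (3), which is kg·m²·s⁻³·A⁻¹.

(3)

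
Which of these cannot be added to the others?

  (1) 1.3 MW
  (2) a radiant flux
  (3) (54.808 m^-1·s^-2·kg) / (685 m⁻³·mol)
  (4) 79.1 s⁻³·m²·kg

Expand each in SI base units:
  (1) W = J·s⁻¹ = kg·m²·s⁻³
  (2) [radiant flux] = kg·m²·s⁻³
  (3) [kg·m⁻¹·s⁻²] / [m⁻³·mol] = kg·m²·s⁻²·mol⁻¹
  (4) kg·m²·s⁻³
All reduce to kg·m²·s⁻³ except (3), which is kg·m²·s⁻²·mol⁻¹.

(3)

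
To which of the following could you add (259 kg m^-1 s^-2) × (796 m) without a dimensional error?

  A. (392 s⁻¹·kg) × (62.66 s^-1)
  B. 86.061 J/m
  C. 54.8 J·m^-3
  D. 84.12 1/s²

Reference: [kg·m⁻¹·s⁻²] · [m] = kg·s⁻².
Each option:
  A. [kg·s⁻¹] · [s⁻¹] = kg·s⁻²  ← same
  B. J·m⁻¹ = N·m·m⁻¹ = kg·m·s⁻²
  C. J·m⁻³ = N·m·m⁻³ = kg·m⁻¹·s⁻²
  D. s⁻²
Only A. matches kg·s⁻².

A.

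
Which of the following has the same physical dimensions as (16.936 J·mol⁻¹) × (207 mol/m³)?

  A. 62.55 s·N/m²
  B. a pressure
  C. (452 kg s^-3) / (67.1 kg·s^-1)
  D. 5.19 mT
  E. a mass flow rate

B.

Reference: [kg·m²·s⁻²·mol⁻¹] · [m⁻³·mol] = kg·m⁻¹·s⁻².
Each option:
  A. N·s·m⁻² = kg·m·s⁻²·s·m⁻² = kg·m⁻¹·s⁻¹
  B. [pressure] = kg·m⁻¹·s⁻²  ← same
  C. [kg·s⁻³] / [kg·s⁻¹] = s⁻²
  D. T = Wb·m⁻² = kg·s⁻²·A⁻¹
  E. [mass flow rate] = kg·s⁻¹
Only B. matches kg·m⁻¹·s⁻².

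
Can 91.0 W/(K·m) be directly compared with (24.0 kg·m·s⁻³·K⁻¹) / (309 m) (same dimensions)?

No

Dimensions:
  91.0 W/(K·m):  W·m⁻¹·K⁻¹ = J·s⁻¹·m⁻¹·K⁻¹ = kg·m·s⁻³·K⁻¹
  (24.0 kg·m·s⁻³·K⁻¹) / (309 m):  [kg·m·s⁻³·K⁻¹] / [m] = kg·s⁻³·K⁻¹
kg·m·s⁻³·K⁻¹ ≠ kg·s⁻³·K⁻¹, so they cannot be added.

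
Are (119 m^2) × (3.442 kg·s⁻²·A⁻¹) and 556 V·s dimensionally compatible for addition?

Yes

In SI base units:
  (119 m^2) × (3.442 kg·s⁻²·A⁻¹):  [m²] · [kg·s⁻²·A⁻¹] = kg·m²·s⁻²·A⁻¹
  556 V·s:  V·s = J·C⁻¹·s = kg·m²·s⁻²·A⁻¹
Both are kg·m²·s⁻²·A⁻¹, so they have the same dimensions and can be added.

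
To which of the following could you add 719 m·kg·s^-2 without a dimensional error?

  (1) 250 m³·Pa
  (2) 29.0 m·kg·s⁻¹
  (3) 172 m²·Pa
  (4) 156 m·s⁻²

Reference: kg·m·s⁻².
Each option:
  (1) Pa·m³ = N·m⁻²·m³ = kg·m²·s⁻²
  (2) kg·m·s⁻¹
  (3) Pa·m² = N·m⁻²·m² = kg·m·s⁻²  ← same
  (4) m·s⁻²
Only (3) matches kg·m·s⁻².

(3)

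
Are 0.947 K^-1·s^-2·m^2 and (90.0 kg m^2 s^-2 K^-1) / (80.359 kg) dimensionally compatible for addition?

Reduce each to base SI dimensions:
  0.947 K^-1·s^-2·m^2:  m²·s⁻²·K⁻¹
  (90.0 kg m^2 s^-2 K^-1) / (80.359 kg):  [kg·m²·s⁻²·K⁻¹] / [kg] = m²·s⁻²·K⁻¹
Both are m²·s⁻²·K⁻¹, so they have the same dimensions and can be added.

Yes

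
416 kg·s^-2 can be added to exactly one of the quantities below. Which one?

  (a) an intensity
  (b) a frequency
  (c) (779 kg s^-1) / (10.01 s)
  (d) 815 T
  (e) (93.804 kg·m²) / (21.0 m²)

Reference: kg·s⁻².
Each option:
  (a) [intensity] = kg·s⁻³
  (b) [frequency] = s⁻¹
  (c) [kg·s⁻¹] / [s] = kg·s⁻²  ← same
  (d) T = Wb·m⁻² = kg·s⁻²·A⁻¹
  (e) [kg·m²] / [m²] = kg
Only (c) matches kg·s⁻².

(c)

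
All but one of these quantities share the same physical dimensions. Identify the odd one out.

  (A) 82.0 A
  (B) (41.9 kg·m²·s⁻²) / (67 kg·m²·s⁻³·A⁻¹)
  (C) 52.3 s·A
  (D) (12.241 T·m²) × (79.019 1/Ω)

(A)

Work out the base dimensions of each:
  (A) A
  (B) [kg·m²·s⁻²] / [kg·m²·s⁻³·A⁻¹] = s·A
  (C) A·s = s·A
  (D) [kg·m²·s⁻²·A⁻¹] · [kg⁻¹·m⁻²·s³·A²] = s·A
All reduce to s·A except (A), which is A.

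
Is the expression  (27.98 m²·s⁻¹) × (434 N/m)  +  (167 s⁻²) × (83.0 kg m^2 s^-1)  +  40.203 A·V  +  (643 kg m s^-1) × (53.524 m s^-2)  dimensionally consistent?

Yes

Work out the base dimensions of each:
  (27.98 m²·s⁻¹) × (434 N/m):  [m²·s⁻¹] · [kg·s⁻²] = kg·m²·s⁻³
  (167 s⁻²) × (83.0 kg m^2 s^-1):  [s⁻²] · [kg·m²·s⁻¹] = kg·m²·s⁻³
  40.203 A·V:  V·A = J·C⁻¹·A = kg·m²·s⁻³
  (643 kg m s^-1) × (53.524 m s^-2):  [kg·m·s⁻¹] · [m·s⁻²] = kg·m²·s⁻³
Every term reduces to kg·m²·s⁻³.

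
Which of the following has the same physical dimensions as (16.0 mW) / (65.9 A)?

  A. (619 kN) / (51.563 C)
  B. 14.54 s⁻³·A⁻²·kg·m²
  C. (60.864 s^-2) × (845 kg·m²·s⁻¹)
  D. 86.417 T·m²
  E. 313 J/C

E.

Reference: [kg·m²·s⁻³] / [A] = kg·m²·s⁻³·A⁻¹.
Each option:
  A. [kg·m·s⁻²] / [s·A] = kg·m·s⁻³·A⁻¹
  B. kg·m²·s⁻³·A⁻²
  C. [s⁻²] · [kg·m²·s⁻¹] = kg·m²·s⁻³
  D. T·m² = Wb·m⁻²·m² = kg·m²·s⁻²·A⁻¹
  E. J·C⁻¹ = N·m·(s·A)⁻¹ = kg·m²·s⁻³·A⁻¹  ← same
Only E. matches kg·m²·s⁻³·A⁻¹.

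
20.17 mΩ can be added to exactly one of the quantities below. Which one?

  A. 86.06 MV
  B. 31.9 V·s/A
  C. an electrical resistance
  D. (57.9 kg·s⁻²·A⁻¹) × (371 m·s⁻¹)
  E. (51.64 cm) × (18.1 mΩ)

C.

Reference: Ω = V·A⁻¹ = kg·m²·s⁻³·A⁻².
Each option:
  A. V = J·C⁻¹ = kg·m²·s⁻³·A⁻¹
  B. V·s·A⁻¹ = J·C⁻¹·s·A⁻¹ = kg·m²·s⁻²·A⁻²
  C. [electrical resistance] = kg·m²·s⁻³·A⁻²  ← same
  D. [kg·s⁻²·A⁻¹] · [m·s⁻¹] = kg·m·s⁻³·A⁻¹
  E. [m] · [kg·m²·s⁻³·A⁻²] = kg·m³·s⁻³·A⁻²
Only C. matches kg·m²·s⁻³·A⁻².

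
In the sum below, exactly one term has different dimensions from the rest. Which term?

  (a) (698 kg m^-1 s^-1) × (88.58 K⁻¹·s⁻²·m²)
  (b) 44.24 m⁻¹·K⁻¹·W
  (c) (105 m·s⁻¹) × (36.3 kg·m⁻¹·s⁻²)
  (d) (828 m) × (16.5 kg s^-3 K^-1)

In SI base units:
  (a) [kg·m⁻¹·s⁻¹] · [m²·s⁻²·K⁻¹] = kg·m·s⁻³·K⁻¹
  (b) W·m⁻¹·K⁻¹ = J·s⁻¹·m⁻¹·K⁻¹ = kg·m·s⁻³·K⁻¹
  (c) [m·s⁻¹] · [kg·m⁻¹·s⁻²] = kg·s⁻³
  (d) [m] · [kg·s⁻³·K⁻¹] = kg·m·s⁻³·K⁻¹
All reduce to kg·m·s⁻³·K⁻¹ except (c), which is kg·s⁻³.

(c)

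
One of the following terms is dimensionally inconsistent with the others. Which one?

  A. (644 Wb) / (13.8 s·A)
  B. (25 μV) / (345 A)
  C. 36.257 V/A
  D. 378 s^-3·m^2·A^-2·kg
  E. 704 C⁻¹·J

E.

Work out the base dimensions of each:
  A. [kg·m²·s⁻²·A⁻¹] / [s·A] = kg·m²·s⁻³·A⁻²
  B. [kg·m²·s⁻³·A⁻¹] / [A] = kg·m²·s⁻³·A⁻²
  C. V·A⁻¹ = J·C⁻¹·A⁻¹ = kg·m²·s⁻³·A⁻²
  D. kg·m²·s⁻³·A⁻²
  E. J·C⁻¹ = N·m·(s·A)⁻¹ = kg·m²·s⁻³·A⁻¹
All reduce to kg·m²·s⁻³·A⁻² except E., which is kg·m²·s⁻³·A⁻¹.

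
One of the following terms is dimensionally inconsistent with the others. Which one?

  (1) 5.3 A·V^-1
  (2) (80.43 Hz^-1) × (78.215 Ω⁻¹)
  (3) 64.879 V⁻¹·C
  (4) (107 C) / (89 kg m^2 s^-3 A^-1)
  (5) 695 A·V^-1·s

(1)

Dimensions:
  (1) A·V⁻¹ = A·(J·C⁻¹)⁻¹ = kg⁻¹·m⁻²·s³·A²
  (2) [s] · [kg⁻¹·m⁻²·s³·A²] = kg⁻¹·m⁻²·s⁴·A²
  (3) C·V⁻¹ = s·A·(J·C⁻¹)⁻¹ = kg⁻¹·m⁻²·s⁴·A²
  (4) [s·A] / [kg·m²·s⁻³·A⁻¹] = kg⁻¹·m⁻²·s⁴·A²
  (5) A·s·V⁻¹ = A·s·(J·C⁻¹)⁻¹ = kg⁻¹·m⁻²·s⁴·A²
All reduce to kg⁻¹·m⁻²·s⁴·A² except (1), which is kg⁻¹·m⁻²·s³·A².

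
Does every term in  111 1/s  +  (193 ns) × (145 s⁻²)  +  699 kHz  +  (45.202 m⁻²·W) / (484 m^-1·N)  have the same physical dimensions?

Yes

Work out the base dimensions of each:
  111 1/s:  s⁻¹
  (193 ns) × (145 s⁻²):  [s] · [s⁻²] = s⁻¹
  699 kHz:  Hz = s⁻¹
  (45.202 m⁻²·W) / (484 m^-1·N):  [kg·s⁻³] / [kg·s⁻²] = s⁻¹
Every term reduces to s⁻¹.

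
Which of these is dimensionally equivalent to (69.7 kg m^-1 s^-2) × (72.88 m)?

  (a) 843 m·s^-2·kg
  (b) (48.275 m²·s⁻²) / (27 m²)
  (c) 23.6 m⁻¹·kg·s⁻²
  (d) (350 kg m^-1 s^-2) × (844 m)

Reference: [kg·m⁻¹·s⁻²] · [m] = kg·s⁻².
Each option:
  (a) kg·m·s⁻²
  (b) [m²·s⁻²] / [m²] = s⁻²
  (c) kg·m⁻¹·s⁻²
  (d) [kg·m⁻¹·s⁻²] · [m] = kg·s⁻²  ← same
Only (d) matches kg·s⁻².

(d)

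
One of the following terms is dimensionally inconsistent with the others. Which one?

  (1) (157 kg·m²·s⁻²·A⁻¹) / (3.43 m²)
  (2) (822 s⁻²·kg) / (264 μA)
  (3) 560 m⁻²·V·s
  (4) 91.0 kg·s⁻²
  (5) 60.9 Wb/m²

(4)

Work out the base dimensions of each:
  (1) [kg·m²·s⁻²·A⁻¹] / [m²] = kg·s⁻²·A⁻¹
  (2) [kg·s⁻²] / [A] = kg·s⁻²·A⁻¹
  (3) V·s·m⁻² = J·C⁻¹·s·m⁻² = kg·s⁻²·A⁻¹
  (4) kg·s⁻²
  (5) Wb·m⁻² = V·s·m⁻² = kg·s⁻²·A⁻¹
All reduce to kg·s⁻²·A⁻¹ except (4), which is kg·s⁻².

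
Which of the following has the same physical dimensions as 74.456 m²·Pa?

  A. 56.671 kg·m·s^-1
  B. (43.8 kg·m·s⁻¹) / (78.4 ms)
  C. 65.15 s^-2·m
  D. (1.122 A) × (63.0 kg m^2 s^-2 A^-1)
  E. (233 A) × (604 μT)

Reference: Pa·m² = N·m⁻²·m² = kg·m·s⁻².
Each option:
  A. kg·m·s⁻¹
  B. [kg·m·s⁻¹] / [s] = kg·m·s⁻²  ← same
  C. m·s⁻²
  D. [A] · [kg·m²·s⁻²·A⁻¹] = kg·m²·s⁻²
  E. [A] · [kg·s⁻²·A⁻¹] = kg·s⁻²
Only B. matches kg·m·s⁻².

B.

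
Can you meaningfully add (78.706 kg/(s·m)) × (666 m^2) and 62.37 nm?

No

Reduce each to base SI dimensions:
  (78.706 kg/(s·m)) × (666 m^2):  [kg·m⁻¹·s⁻¹] · [m²] = kg·m·s⁻¹
  62.37 nm:  m
kg·m·s⁻¹ ≠ m, so they cannot be added.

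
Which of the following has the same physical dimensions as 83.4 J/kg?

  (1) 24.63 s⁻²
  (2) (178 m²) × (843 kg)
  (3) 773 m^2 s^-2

Reference: J·kg⁻¹ = N·m·kg⁻¹ = m²·s⁻².
Each option:
  (1) s⁻²
  (2) [m²] · [kg] = kg·m²
  (3) m²·s⁻²  ← same
Only (3) matches m²·s⁻².

(3)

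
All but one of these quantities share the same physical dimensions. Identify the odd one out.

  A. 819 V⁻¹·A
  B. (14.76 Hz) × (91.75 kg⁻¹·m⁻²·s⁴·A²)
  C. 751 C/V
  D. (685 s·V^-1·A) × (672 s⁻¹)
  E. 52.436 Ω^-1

C.

In SI base units:
  A. A·V⁻¹ = A·(J·C⁻¹)⁻¹ = kg⁻¹·m⁻²·s³·A²
  B. [s⁻¹] · [kg⁻¹·m⁻²·s⁴·A²] = kg⁻¹·m⁻²·s³·A²
  C. C·V⁻¹ = s·A·(J·C⁻¹)⁻¹ = kg⁻¹·m⁻²·s⁴·A²
  D. [kg⁻¹·m⁻²·s⁴·A²] · [s⁻¹] = kg⁻¹·m⁻²·s³·A²
  E. Ω⁻¹ = (V·A⁻¹)⁻¹ = kg⁻¹·m⁻²·s³·A²
All reduce to kg⁻¹·m⁻²·s³·A² except C., which is kg⁻¹·m⁻²·s⁴·A².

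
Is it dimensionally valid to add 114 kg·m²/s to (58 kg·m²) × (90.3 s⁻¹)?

Work out the base dimensions of each:
  114 kg·m²/s:  kg·m²·s⁻¹
  (58 kg·m²) × (90.3 s⁻¹):  [kg·m²] · [s⁻¹] = kg·m²·s⁻¹
Both are kg·m²·s⁻¹, so they have the same dimensions and can be added.

Yes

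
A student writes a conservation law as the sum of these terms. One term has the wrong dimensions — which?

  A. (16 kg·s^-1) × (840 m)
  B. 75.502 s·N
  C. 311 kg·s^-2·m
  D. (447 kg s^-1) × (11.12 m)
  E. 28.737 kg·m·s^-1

C.

In SI base units:
  A. [kg·s⁻¹] · [m] = kg·m·s⁻¹
  B. N·s = kg·m·s⁻²·s = kg·m·s⁻¹
  C. kg·m·s⁻²
  D. [kg·s⁻¹] · [m] = kg·m·s⁻¹
  E. kg·m·s⁻¹
All reduce to kg·m·s⁻¹ except C., which is kg·m·s⁻².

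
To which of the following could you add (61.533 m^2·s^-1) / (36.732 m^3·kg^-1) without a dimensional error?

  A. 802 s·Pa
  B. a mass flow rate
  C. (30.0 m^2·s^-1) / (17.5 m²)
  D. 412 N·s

A.

Reference: [m²·s⁻¹] / [kg⁻¹·m³] = kg·m⁻¹·s⁻¹.
Each option:
  A. Pa·s = N·m⁻²·s = kg·m⁻¹·s⁻¹  ← same
  B. [mass flow rate] = kg·s⁻¹
  C. [m²·s⁻¹] / [m²] = s⁻¹
  D. N·s = kg·m·s⁻²·s = kg·m·s⁻¹
Only A. matches kg·m⁻¹·s⁻¹.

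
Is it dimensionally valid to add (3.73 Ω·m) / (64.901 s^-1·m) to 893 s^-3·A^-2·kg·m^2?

No

Reduce each to base SI dimensions:
  (3.73 Ω·m) / (64.901 s^-1·m):  [kg·m³·s⁻³·A⁻²] / [m·s⁻¹] = kg·m²·s⁻²·A⁻²
  893 s^-3·A^-2·kg·m^2:  kg·m²·s⁻³·A⁻²
kg·m²·s⁻²·A⁻² ≠ kg·m²·s⁻³·A⁻², so they cannot be added.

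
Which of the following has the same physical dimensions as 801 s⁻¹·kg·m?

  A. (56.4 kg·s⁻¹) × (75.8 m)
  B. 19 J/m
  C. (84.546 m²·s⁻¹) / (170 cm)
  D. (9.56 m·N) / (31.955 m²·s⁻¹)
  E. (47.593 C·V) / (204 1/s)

Reference: kg·m·s⁻¹.
Each option:
  A. [kg·s⁻¹] · [m] = kg·m·s⁻¹  ← same
  B. J·m⁻¹ = N·m·m⁻¹ = kg·m·s⁻²
  C. [m²·s⁻¹] / [m] = m·s⁻¹
  D. [kg·m²·s⁻²] / [m²·s⁻¹] = kg·s⁻¹
  E. [kg·m²·s⁻²] / [s⁻¹] = kg·m²·s⁻¹
Only A. matches kg·m·s⁻¹.

A.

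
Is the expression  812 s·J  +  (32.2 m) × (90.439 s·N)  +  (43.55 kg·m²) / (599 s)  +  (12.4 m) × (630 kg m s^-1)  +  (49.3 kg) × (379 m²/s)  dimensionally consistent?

Yes

Reduce each to base SI dimensions:
  812 s·J:  J·s = N·m·s = kg·m²·s⁻¹
  (32.2 m) × (90.439 s·N):  [m] · [kg·m·s⁻¹] = kg·m²·s⁻¹
  (43.55 kg·m²) / (599 s):  [kg·m²] / [s] = kg·m²·s⁻¹
  (12.4 m) × (630 kg m s^-1):  [m] · [kg·m·s⁻¹] = kg·m²·s⁻¹
  (49.3 kg) × (379 m²/s):  [kg] · [m²·s⁻¹] = kg·m²·s⁻¹
Every term reduces to kg·m²·s⁻¹.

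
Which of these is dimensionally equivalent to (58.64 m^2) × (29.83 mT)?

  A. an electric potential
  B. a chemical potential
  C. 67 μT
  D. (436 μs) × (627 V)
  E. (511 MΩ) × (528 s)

D.

Reference: [m²] · [kg·s⁻²·A⁻¹] = kg·m²·s⁻²·A⁻¹.
Each option:
  A. [electric potential] = kg·m²·s⁻³·A⁻¹
  B. [chemical potential] = kg·m²·s⁻²·mol⁻¹
  C. T = Wb·m⁻² = kg·s⁻²·A⁻¹
  D. [s] · [kg·m²·s⁻³·A⁻¹] = kg·m²·s⁻²·A⁻¹  ← same
  E. [kg·m²·s⁻³·A⁻²] · [s] = kg·m²·s⁻²·A⁻²
Only D. matches kg·m²·s⁻²·A⁻¹.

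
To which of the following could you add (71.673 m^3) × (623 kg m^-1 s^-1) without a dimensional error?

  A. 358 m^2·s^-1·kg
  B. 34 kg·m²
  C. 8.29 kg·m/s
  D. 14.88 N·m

A.

Reference: [m³] · [kg·m⁻¹·s⁻¹] = kg·m²·s⁻¹.
Each option:
  A. kg·m²·s⁻¹  ← same
  B. kg·m²
  C. kg·m·s⁻¹
  D. N·m = kg·m·s⁻²·m = kg·m²·s⁻²
Only A. matches kg·m²·s⁻¹.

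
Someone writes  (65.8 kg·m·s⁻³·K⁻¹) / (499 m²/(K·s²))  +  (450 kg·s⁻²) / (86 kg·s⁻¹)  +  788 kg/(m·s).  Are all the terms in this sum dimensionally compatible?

No

Dimensions:
  (65.8 kg·m·s⁻³·K⁻¹) / (499 m²/(K·s²)):  [kg·m·s⁻³·K⁻¹] / [m²·s⁻²·K⁻¹] = kg·m⁻¹·s⁻¹
  (450 kg·s⁻²) / (86 kg·s⁻¹):  [kg·s⁻²] / [kg·s⁻¹] = s⁻¹
  788 kg/(m·s):  kg·m⁻¹·s⁻¹
The terms do not share a single dimension (kg·m⁻¹·s⁻¹ vs s⁻¹).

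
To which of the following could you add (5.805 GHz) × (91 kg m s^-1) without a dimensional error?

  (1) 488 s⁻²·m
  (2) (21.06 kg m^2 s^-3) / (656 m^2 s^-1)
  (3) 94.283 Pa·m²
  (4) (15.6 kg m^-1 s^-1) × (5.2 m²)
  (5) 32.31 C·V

Reference: [s⁻¹] · [kg·m·s⁻¹] = kg·m·s⁻².
Each option:
  (1) m·s⁻²
  (2) [kg·m²·s⁻³] / [m²·s⁻¹] = kg·s⁻²
  (3) Pa·m² = N·m⁻²·m² = kg·m·s⁻²  ← same
  (4) [kg·m⁻¹·s⁻¹] · [m²] = kg·m·s⁻¹
  (5) C·V = s·A·J·C⁻¹ = kg·m²·s⁻²
Only (3) matches kg·m·s⁻².

(3)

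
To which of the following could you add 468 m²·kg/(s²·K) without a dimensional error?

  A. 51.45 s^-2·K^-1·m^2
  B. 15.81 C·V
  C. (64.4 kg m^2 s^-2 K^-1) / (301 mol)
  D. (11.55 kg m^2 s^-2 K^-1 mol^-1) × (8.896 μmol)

Reference: kg·m²·s⁻²·K⁻¹.
Each option:
  A. m²·s⁻²·K⁻¹
  B. C·V = s·A·J·C⁻¹ = kg·m²·s⁻²
  C. [kg·m²·s⁻²·K⁻¹] / [mol] = kg·m²·s⁻²·K⁻¹·mol⁻¹
  D. [kg·m²·s⁻²·K⁻¹·mol⁻¹] · [mol] = kg·m²·s⁻²·K⁻¹  ← same
Only D. matches kg·m²·s⁻²·K⁻¹.

D.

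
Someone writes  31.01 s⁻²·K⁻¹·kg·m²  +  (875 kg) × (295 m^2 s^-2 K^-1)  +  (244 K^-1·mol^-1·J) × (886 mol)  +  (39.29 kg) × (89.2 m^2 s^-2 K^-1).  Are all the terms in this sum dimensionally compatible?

Yes

Expand each in SI base units:
  31.01 s⁻²·K⁻¹·kg·m²:  kg·m²·s⁻²·K⁻¹
  (875 kg) × (295 m^2 s^-2 K^-1):  [kg] · [m²·s⁻²·K⁻¹] = kg·m²·s⁻²·K⁻¹
  (244 K^-1·mol^-1·J) × (886 mol):  [kg·m²·s⁻²·K⁻¹·mol⁻¹] · [mol] = kg·m²·s⁻²·K⁻¹
  (39.29 kg) × (89.2 m^2 s^-2 K^-1):  [kg] · [m²·s⁻²·K⁻¹] = kg·m²·s⁻²·K⁻¹
Every term reduces to kg·m²·s⁻²·K⁻¹.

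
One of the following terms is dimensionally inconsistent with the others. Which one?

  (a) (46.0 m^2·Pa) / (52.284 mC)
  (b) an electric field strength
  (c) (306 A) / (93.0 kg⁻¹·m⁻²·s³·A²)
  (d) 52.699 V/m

(c)

Dimensions:
  (a) [kg·m·s⁻²] / [s·A] = kg·m·s⁻³·A⁻¹
  (b) [electric field strength] = kg·m·s⁻³·A⁻¹
  (c) [A] / [kg⁻¹·m⁻²·s³·A²] = kg·m²·s⁻³·A⁻¹
  (d) V·m⁻¹ = J·C⁻¹·m⁻¹ = kg·m·s⁻³·A⁻¹
All reduce to kg·m·s⁻³·A⁻¹ except (c), which is kg·m²·s⁻³·A⁻¹.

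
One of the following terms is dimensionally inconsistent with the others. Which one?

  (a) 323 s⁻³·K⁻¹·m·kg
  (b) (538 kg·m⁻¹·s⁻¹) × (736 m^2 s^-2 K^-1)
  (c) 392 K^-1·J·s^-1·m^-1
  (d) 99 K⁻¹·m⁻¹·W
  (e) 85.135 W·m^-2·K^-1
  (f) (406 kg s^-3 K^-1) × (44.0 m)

Dimensions:
  (a) kg·m·s⁻³·K⁻¹
  (b) [kg·m⁻¹·s⁻¹] · [m²·s⁻²·K⁻¹] = kg·m·s⁻³·K⁻¹
  (c) J·s⁻¹·m⁻¹·K⁻¹ = N·m·s⁻¹·m⁻¹·K⁻¹ = kg·m·s⁻³·K⁻¹
  (d) W·m⁻¹·K⁻¹ = J·s⁻¹·m⁻¹·K⁻¹ = kg·m·s⁻³·K⁻¹
  (e) W·m⁻²·K⁻¹ = J·s⁻¹·m⁻²·K⁻¹ = kg·s⁻³·K⁻¹
  (f) [kg·s⁻³·K⁻¹] · [m] = kg·m·s⁻³·K⁻¹
All reduce to kg·m·s⁻³·K⁻¹ except (e), which is kg·s⁻³·K⁻¹.

(e)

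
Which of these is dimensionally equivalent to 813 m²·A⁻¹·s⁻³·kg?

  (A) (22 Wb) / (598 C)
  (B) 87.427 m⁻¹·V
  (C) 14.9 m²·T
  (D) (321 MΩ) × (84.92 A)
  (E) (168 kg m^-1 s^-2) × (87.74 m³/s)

(D)

Reference: kg·m²·s⁻³·A⁻¹.
Each option:
  (A) [kg·m²·s⁻²·A⁻¹] / [s·A] = kg·m²·s⁻³·A⁻²
  (B) V·m⁻¹ = J·C⁻¹·m⁻¹ = kg·m·s⁻³·A⁻¹
  (C) T·m² = Wb·m⁻²·m² = kg·m²·s⁻²·A⁻¹
  (D) [kg·m²·s⁻³·A⁻²] · [A] = kg·m²·s⁻³·A⁻¹  ← same
  (E) [kg·m⁻¹·s⁻²] · [m³·s⁻¹] = kg·m²·s⁻³
Only (D) matches kg·m²·s⁻³·A⁻¹.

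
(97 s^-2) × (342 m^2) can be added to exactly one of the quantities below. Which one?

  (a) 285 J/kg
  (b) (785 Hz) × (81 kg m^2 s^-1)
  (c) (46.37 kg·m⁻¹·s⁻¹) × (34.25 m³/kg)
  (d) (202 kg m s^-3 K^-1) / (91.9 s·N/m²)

(a)

Reference: [s⁻²] · [m²] = m²·s⁻².
Each option:
  (a) J·kg⁻¹ = N·m·kg⁻¹ = m²·s⁻²  ← same
  (b) [s⁻¹] · [kg·m²·s⁻¹] = kg·m²·s⁻²
  (c) [kg·m⁻¹·s⁻¹] · [kg⁻¹·m³] = m²·s⁻¹
  (d) [kg·m·s⁻³·K⁻¹] / [kg·m⁻¹·s⁻¹] = m²·s⁻²·K⁻¹
Only (a) matches m²·s⁻².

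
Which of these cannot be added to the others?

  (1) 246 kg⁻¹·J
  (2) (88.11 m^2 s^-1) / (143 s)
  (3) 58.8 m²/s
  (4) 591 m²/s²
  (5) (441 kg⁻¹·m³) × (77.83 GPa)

(3)

In SI base units:
  (1) J·kg⁻¹ = N·m·kg⁻¹ = m²·s⁻²
  (2) [m²·s⁻¹] / [s] = m²·s⁻²
  (3) m²·s⁻¹
  (4) m²·s⁻²
  (5) [kg⁻¹·m³] · [kg·m⁻¹·s⁻²] = m²·s⁻²
All reduce to m²·s⁻² except (3), which is m²·s⁻¹.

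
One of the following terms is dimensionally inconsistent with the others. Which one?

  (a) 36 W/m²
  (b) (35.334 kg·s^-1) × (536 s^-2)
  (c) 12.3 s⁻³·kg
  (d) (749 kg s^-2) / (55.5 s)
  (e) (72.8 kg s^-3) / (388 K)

In SI base units:
  (a) W·m⁻² = J·s⁻¹·m⁻² = kg·s⁻³
  (b) [kg·s⁻¹] · [s⁻²] = kg·s⁻³
  (c) kg·s⁻³
  (d) [kg·s⁻²] / [s] = kg·s⁻³
  (e) [kg·s⁻³] / [K] = kg·s⁻³·K⁻¹
All reduce to kg·s⁻³ except (e), which is kg·s⁻³·K⁻¹.

(e)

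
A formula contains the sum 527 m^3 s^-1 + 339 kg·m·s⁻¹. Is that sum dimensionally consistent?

No

Work out the base dimensions of each:
  527 m^3 s^-1:  m³·s⁻¹
  339 kg·m·s⁻¹:  kg·m·s⁻¹
m³·s⁻¹ ≠ kg·m·s⁻¹, so they cannot be added.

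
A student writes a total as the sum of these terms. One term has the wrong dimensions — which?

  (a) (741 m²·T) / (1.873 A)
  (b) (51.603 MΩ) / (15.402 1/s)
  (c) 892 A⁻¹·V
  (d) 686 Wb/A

Expand each in SI base units:
  (a) [kg·m²·s⁻²·A⁻¹] / [A] = kg·m²·s⁻²·A⁻²
  (b) [kg·m²·s⁻³·A⁻²] / [s⁻¹] = kg·m²·s⁻²·A⁻²
  (c) V·A⁻¹ = J·C⁻¹·A⁻¹ = kg·m²·s⁻³·A⁻²
  (d) Wb·A⁻¹ = V·s·A⁻¹ = kg·m²·s⁻²·A⁻²
All reduce to kg·m²·s⁻²·A⁻² except (c), which is kg·m²·s⁻³·A⁻².

(c)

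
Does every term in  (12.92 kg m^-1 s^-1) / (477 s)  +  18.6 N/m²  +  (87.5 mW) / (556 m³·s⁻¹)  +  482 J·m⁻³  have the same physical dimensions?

Yes

Expand each in SI base units:
  (12.92 kg m^-1 s^-1) / (477 s):  [kg·m⁻¹·s⁻¹] / [s] = kg·m⁻¹·s⁻²
  18.6 N/m²:  N·m⁻² = kg·m·s⁻²·m⁻² = kg·m⁻¹·s⁻²
  (87.5 mW) / (556 m³·s⁻¹):  [kg·m²·s⁻³] / [m³·s⁻¹] = kg·m⁻¹·s⁻²
  482 J·m⁻³:  J·m⁻³ = N·m·m⁻³ = kg·m⁻¹·s⁻²
Every term reduces to kg·m⁻¹·s⁻².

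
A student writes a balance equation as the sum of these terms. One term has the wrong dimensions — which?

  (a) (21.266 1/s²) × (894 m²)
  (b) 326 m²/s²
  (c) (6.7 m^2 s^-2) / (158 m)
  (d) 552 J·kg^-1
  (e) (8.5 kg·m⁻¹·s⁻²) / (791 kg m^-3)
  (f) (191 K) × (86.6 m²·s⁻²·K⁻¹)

Reduce each to base SI dimensions:
  (a) [s⁻²] · [m²] = m²·s⁻²
  (b) m²·s⁻²
  (c) [m²·s⁻²] / [m] = m·s⁻²
  (d) J·kg⁻¹ = N·m·kg⁻¹ = m²·s⁻²
  (e) [kg·m⁻¹·s⁻²] / [kg·m⁻³] = m²·s⁻²
  (f) [K] · [m²·s⁻²·K⁻¹] = m²·s⁻²
All reduce to m²·s⁻² except (c), which is m·s⁻².

(c)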